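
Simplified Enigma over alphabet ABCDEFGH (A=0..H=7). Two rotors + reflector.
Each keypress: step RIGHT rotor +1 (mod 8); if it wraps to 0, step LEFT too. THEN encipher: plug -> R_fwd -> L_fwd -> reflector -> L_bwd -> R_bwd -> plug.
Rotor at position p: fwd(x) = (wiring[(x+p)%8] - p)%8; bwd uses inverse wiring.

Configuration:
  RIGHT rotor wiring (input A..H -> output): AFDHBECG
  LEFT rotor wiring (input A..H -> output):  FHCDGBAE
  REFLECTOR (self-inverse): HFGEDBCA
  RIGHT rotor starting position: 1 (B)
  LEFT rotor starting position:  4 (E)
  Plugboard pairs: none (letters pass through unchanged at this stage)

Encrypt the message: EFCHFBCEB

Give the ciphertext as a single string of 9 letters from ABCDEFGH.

Char 1 ('E'): step: R->2, L=4; E->plug->E->R->A->L->C->refl->G->L'->G->R'->G->plug->G
Char 2 ('F'): step: R->3, L=4; F->plug->F->R->F->L->D->refl->E->L'->C->R'->G->plug->G
Char 3 ('C'): step: R->4, L=4; C->plug->C->R->G->L->G->refl->C->L'->A->R'->B->plug->B
Char 4 ('H'): step: R->5, L=4; H->plug->H->R->E->L->B->refl->F->L'->B->R'->C->plug->C
Char 5 ('F'): step: R->6, L=4; F->plug->F->R->B->L->F->refl->B->L'->E->R'->A->plug->A
Char 6 ('B'): step: R->7, L=4; B->plug->B->R->B->L->F->refl->B->L'->E->R'->D->plug->D
Char 7 ('C'): step: R->0, L->5 (L advanced); C->plug->C->R->D->L->A->refl->H->L'->C->R'->G->plug->G
Char 8 ('E'): step: R->1, L=5; E->plug->E->R->D->L->A->refl->H->L'->C->R'->B->plug->B
Char 9 ('B'): step: R->2, L=5; B->plug->B->R->F->L->F->refl->B->L'->H->R'->C->plug->C

Answer: GGBCADGBC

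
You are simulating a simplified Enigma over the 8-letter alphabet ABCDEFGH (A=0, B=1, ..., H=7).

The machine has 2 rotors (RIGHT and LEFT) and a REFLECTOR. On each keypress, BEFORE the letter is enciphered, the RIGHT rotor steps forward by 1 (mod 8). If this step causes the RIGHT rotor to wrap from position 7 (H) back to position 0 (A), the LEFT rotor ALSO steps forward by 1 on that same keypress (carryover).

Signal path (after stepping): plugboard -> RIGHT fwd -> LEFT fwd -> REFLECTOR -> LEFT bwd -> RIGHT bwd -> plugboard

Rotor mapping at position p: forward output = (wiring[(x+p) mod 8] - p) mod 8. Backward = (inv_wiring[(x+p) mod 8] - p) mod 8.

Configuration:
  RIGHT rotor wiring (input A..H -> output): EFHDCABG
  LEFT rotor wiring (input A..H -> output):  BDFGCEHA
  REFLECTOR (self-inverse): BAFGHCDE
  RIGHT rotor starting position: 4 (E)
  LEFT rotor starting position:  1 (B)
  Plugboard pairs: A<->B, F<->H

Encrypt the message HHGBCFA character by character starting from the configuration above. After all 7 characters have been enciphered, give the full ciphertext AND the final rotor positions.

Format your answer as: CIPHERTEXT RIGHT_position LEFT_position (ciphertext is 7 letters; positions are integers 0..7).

Char 1 ('H'): step: R->5, L=1; H->plug->F->R->C->L->F->refl->C->L'->A->R'->E->plug->E
Char 2 ('H'): step: R->6, L=1; H->plug->F->R->F->L->G->refl->D->L'->E->R'->G->plug->G
Char 3 ('G'): step: R->7, L=1; G->plug->G->R->B->L->E->refl->H->L'->G->R'->C->plug->C
Char 4 ('B'): step: R->0, L->2 (L advanced); B->plug->A->R->E->L->F->refl->C->L'->D->R'->D->plug->D
Char 5 ('C'): step: R->1, L=2; C->plug->C->R->C->L->A->refl->B->L'->H->R'->E->plug->E
Char 6 ('F'): step: R->2, L=2; F->plug->H->R->D->L->C->refl->F->L'->E->R'->F->plug->H
Char 7 ('A'): step: R->3, L=2; A->plug->B->R->H->L->B->refl->A->L'->C->R'->G->plug->G
Final: ciphertext=EGCDEHG, RIGHT=3, LEFT=2

Answer: EGCDEHG 3 2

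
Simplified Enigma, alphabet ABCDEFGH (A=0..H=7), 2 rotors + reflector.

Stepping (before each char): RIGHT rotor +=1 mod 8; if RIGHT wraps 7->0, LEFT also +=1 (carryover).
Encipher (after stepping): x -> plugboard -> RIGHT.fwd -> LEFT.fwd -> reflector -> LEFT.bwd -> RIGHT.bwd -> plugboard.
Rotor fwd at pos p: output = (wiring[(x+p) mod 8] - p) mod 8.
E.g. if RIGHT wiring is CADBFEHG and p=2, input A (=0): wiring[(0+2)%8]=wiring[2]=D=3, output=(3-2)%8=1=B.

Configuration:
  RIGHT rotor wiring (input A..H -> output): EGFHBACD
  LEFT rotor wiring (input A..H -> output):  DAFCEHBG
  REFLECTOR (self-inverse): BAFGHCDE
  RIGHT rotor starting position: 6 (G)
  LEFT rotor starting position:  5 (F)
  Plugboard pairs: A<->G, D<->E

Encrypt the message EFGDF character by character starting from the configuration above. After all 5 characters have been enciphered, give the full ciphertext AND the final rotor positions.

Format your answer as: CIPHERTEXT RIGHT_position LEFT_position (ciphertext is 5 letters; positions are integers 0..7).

Char 1 ('E'): step: R->7, L=5; E->plug->D->R->G->L->F->refl->C->L'->A->R'->E->plug->D
Char 2 ('F'): step: R->0, L->6 (L advanced); F->plug->F->R->A->L->D->refl->G->L'->G->R'->B->plug->B
Char 3 ('G'): step: R->1, L=6; G->plug->A->R->F->L->E->refl->H->L'->E->R'->B->plug->B
Char 4 ('D'): step: R->2, L=6; D->plug->E->R->A->L->D->refl->G->L'->G->R'->D->plug->E
Char 5 ('F'): step: R->3, L=6; F->plug->F->R->B->L->A->refl->B->L'->H->R'->D->plug->E
Final: ciphertext=DBBEE, RIGHT=3, LEFT=6

Answer: DBBEE 3 6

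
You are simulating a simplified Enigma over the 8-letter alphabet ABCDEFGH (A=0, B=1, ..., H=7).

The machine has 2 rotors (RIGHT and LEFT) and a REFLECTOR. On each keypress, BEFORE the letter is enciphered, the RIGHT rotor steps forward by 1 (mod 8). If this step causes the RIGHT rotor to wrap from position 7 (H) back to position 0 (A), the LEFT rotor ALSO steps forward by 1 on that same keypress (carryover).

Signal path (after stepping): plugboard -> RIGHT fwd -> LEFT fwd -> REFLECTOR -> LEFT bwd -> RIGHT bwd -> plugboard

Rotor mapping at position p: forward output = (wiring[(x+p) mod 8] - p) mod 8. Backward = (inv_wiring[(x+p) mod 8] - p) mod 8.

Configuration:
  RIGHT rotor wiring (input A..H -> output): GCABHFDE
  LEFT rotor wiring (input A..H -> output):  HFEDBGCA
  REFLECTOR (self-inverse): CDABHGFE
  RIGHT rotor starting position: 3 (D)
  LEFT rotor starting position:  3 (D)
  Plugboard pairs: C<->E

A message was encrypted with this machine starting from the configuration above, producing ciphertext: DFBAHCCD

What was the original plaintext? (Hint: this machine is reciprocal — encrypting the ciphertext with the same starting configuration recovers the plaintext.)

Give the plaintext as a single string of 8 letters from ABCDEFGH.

Char 1 ('D'): step: R->4, L=3; D->plug->D->R->A->L->A->refl->C->L'->G->R'->F->plug->F
Char 2 ('F'): step: R->5, L=3; F->plug->F->R->D->L->H->refl->E->L'->F->R'->E->plug->C
Char 3 ('B'): step: R->6, L=3; B->plug->B->R->G->L->C->refl->A->L'->A->R'->C->plug->E
Char 4 ('A'): step: R->7, L=3; A->plug->A->R->F->L->E->refl->H->L'->D->R'->C->plug->E
Char 5 ('H'): step: R->0, L->4 (L advanced); H->plug->H->R->E->L->D->refl->B->L'->F->R'->F->plug->F
Char 6 ('C'): step: R->1, L=4; C->plug->E->R->E->L->D->refl->B->L'->F->R'->H->plug->H
Char 7 ('C'): step: R->2, L=4; C->plug->E->R->B->L->C->refl->A->L'->G->R'->A->plug->A
Char 8 ('D'): step: R->3, L=4; D->plug->D->R->A->L->F->refl->G->L'->C->R'->C->plug->E

Answer: FCEEFHAE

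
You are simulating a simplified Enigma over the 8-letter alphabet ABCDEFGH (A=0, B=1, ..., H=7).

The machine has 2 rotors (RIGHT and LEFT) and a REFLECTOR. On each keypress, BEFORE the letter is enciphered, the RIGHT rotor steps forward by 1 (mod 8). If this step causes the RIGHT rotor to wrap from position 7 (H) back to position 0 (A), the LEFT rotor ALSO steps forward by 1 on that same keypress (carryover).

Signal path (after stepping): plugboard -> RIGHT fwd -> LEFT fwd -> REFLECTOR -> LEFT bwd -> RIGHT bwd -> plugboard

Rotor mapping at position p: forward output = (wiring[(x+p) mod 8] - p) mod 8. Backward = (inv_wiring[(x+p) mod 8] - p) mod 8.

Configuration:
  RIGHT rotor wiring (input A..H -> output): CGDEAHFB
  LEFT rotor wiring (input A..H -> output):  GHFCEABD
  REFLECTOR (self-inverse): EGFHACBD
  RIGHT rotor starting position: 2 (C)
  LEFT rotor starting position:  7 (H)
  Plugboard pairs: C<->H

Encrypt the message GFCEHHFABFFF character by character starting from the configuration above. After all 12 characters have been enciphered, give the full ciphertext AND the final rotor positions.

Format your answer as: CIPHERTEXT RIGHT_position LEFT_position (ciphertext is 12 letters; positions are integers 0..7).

Answer: ECFAEAAFHBBD 6 0

Derivation:
Char 1 ('G'): step: R->3, L=7; G->plug->G->R->D->L->G->refl->B->L'->G->R'->E->plug->E
Char 2 ('F'): step: R->4, L=7; F->plug->F->R->C->L->A->refl->E->L'->A->R'->H->plug->C
Char 3 ('C'): step: R->5, L=7; C->plug->H->R->D->L->G->refl->B->L'->G->R'->F->plug->F
Char 4 ('E'): step: R->6, L=7; E->plug->E->R->F->L->F->refl->C->L'->H->R'->A->plug->A
Char 5 ('H'): step: R->7, L=7; H->plug->C->R->H->L->C->refl->F->L'->F->R'->E->plug->E
Char 6 ('H'): step: R->0, L->0 (L advanced); H->plug->C->R->D->L->C->refl->F->L'->C->R'->A->plug->A
Char 7 ('F'): step: R->1, L=0; F->plug->F->R->E->L->E->refl->A->L'->F->R'->A->plug->A
Char 8 ('A'): step: R->2, L=0; A->plug->A->R->B->L->H->refl->D->L'->H->R'->F->plug->F
Char 9 ('B'): step: R->3, L=0; B->plug->B->R->F->L->A->refl->E->L'->E->R'->C->plug->H
Char 10 ('F'): step: R->4, L=0; F->plug->F->R->C->L->F->refl->C->L'->D->R'->B->plug->B
Char 11 ('F'): step: R->5, L=0; F->plug->F->R->G->L->B->refl->G->L'->A->R'->B->plug->B
Char 12 ('F'): step: R->6, L=0; F->plug->F->R->G->L->B->refl->G->L'->A->R'->D->plug->D
Final: ciphertext=ECFAEAAFHBBD, RIGHT=6, LEFT=0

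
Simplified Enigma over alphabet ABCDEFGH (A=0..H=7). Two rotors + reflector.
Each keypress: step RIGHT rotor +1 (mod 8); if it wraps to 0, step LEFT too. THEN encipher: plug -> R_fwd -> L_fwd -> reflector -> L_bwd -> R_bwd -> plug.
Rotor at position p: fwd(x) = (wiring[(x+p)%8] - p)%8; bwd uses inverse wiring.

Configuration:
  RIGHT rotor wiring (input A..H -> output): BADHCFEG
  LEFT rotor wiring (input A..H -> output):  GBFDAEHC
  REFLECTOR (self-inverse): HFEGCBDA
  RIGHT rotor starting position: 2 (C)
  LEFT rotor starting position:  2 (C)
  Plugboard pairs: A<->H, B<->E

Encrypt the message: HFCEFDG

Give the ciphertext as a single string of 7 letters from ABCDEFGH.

Answer: DEDDGCC

Derivation:
Char 1 ('H'): step: R->3, L=2; H->plug->A->R->E->L->F->refl->B->L'->B->R'->D->plug->D
Char 2 ('F'): step: R->4, L=2; F->plug->F->R->E->L->F->refl->B->L'->B->R'->B->plug->E
Char 3 ('C'): step: R->5, L=2; C->plug->C->R->B->L->B->refl->F->L'->E->R'->D->plug->D
Char 4 ('E'): step: R->6, L=2; E->plug->B->R->A->L->D->refl->G->L'->C->R'->D->plug->D
Char 5 ('F'): step: R->7, L=2; F->plug->F->R->D->L->C->refl->E->L'->G->R'->G->plug->G
Char 6 ('D'): step: R->0, L->3 (L advanced); D->plug->D->R->H->L->C->refl->E->L'->D->R'->C->plug->C
Char 7 ('G'): step: R->1, L=3; G->plug->G->R->F->L->D->refl->G->L'->G->R'->C->plug->C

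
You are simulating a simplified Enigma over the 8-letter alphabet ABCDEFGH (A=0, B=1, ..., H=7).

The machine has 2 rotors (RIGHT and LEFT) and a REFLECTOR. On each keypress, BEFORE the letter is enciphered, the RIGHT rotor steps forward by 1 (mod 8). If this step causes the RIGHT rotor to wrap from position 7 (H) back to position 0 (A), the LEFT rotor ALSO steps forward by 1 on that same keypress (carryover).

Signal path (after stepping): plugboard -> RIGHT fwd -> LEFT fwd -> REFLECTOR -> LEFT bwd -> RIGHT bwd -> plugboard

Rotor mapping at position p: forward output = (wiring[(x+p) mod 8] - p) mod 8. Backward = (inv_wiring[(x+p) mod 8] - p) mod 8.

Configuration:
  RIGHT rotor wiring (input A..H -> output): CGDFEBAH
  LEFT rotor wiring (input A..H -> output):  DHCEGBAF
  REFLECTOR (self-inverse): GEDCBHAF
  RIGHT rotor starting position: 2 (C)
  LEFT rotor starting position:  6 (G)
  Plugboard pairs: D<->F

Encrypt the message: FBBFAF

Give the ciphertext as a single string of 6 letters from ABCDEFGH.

Answer: CEADCE

Derivation:
Char 1 ('F'): step: R->3, L=6; F->plug->D->R->F->L->G->refl->A->L'->G->R'->C->plug->C
Char 2 ('B'): step: R->4, L=6; B->plug->B->R->F->L->G->refl->A->L'->G->R'->E->plug->E
Char 3 ('B'): step: R->5, L=6; B->plug->B->R->D->L->B->refl->E->L'->E->R'->A->plug->A
Char 4 ('F'): step: R->6, L=6; F->plug->D->R->A->L->C->refl->D->L'->H->R'->F->plug->D
Char 5 ('A'): step: R->7, L=6; A->plug->A->R->A->L->C->refl->D->L'->H->R'->C->plug->C
Char 6 ('F'): step: R->0, L->7 (L advanced); F->plug->D->R->F->L->H->refl->F->L'->E->R'->E->plug->E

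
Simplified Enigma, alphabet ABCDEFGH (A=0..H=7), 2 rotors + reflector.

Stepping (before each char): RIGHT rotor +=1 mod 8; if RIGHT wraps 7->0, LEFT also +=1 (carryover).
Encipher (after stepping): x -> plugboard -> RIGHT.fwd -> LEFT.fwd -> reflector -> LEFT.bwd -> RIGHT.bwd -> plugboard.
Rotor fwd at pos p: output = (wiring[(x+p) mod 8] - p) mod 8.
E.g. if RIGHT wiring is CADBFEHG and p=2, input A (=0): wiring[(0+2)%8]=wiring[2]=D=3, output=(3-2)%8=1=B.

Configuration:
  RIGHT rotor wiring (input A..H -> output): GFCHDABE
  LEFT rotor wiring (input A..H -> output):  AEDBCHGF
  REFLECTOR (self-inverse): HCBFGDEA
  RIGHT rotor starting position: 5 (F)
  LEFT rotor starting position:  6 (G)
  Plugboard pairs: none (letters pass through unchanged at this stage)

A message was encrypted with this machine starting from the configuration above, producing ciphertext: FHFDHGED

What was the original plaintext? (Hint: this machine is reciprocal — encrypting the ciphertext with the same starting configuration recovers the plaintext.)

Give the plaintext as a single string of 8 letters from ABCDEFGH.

Answer: CBEHACCB

Derivation:
Char 1 ('F'): step: R->6, L=6; F->plug->F->R->B->L->H->refl->A->L'->A->R'->C->plug->C
Char 2 ('H'): step: R->7, L=6; H->plug->H->R->C->L->C->refl->B->L'->H->R'->B->plug->B
Char 3 ('F'): step: R->0, L->7 (L advanced); F->plug->F->R->A->L->G->refl->E->L'->D->R'->E->plug->E
Char 4 ('D'): step: R->1, L=7; D->plug->D->R->C->L->F->refl->D->L'->F->R'->H->plug->H
Char 5 ('H'): step: R->2, L=7; H->plug->H->R->D->L->E->refl->G->L'->A->R'->A->plug->A
Char 6 ('G'): step: R->3, L=7; G->plug->G->R->C->L->F->refl->D->L'->F->R'->C->plug->C
Char 7 ('E'): step: R->4, L=7; E->plug->E->R->C->L->F->refl->D->L'->F->R'->C->plug->C
Char 8 ('D'): step: R->5, L=7; D->plug->D->R->B->L->B->refl->C->L'->E->R'->B->plug->B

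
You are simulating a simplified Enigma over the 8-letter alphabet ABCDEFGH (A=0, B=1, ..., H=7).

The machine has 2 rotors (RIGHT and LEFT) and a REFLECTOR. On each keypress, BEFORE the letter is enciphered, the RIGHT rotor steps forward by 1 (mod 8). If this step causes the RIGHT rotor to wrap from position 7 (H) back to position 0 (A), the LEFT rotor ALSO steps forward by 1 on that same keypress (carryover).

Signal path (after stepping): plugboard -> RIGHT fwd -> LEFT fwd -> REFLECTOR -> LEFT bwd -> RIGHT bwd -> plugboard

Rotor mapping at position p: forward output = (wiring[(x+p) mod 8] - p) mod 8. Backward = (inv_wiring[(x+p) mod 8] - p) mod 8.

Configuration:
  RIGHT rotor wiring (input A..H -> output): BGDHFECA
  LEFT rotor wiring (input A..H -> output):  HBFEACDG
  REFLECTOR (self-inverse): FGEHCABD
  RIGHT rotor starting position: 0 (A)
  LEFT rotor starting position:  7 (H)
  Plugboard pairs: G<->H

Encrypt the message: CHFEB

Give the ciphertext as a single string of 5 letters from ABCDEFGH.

Answer: GDGGC

Derivation:
Char 1 ('C'): step: R->1, L=7; C->plug->C->R->G->L->D->refl->H->L'->A->R'->H->plug->G
Char 2 ('H'): step: R->2, L=7; H->plug->G->R->H->L->E->refl->C->L'->C->R'->D->plug->D
Char 3 ('F'): step: R->3, L=7; F->plug->F->R->G->L->D->refl->H->L'->A->R'->H->plug->G
Char 4 ('E'): step: R->4, L=7; E->plug->E->R->F->L->B->refl->G->L'->D->R'->H->plug->G
Char 5 ('B'): step: R->5, L=7; B->plug->B->R->F->L->B->refl->G->L'->D->R'->C->plug->C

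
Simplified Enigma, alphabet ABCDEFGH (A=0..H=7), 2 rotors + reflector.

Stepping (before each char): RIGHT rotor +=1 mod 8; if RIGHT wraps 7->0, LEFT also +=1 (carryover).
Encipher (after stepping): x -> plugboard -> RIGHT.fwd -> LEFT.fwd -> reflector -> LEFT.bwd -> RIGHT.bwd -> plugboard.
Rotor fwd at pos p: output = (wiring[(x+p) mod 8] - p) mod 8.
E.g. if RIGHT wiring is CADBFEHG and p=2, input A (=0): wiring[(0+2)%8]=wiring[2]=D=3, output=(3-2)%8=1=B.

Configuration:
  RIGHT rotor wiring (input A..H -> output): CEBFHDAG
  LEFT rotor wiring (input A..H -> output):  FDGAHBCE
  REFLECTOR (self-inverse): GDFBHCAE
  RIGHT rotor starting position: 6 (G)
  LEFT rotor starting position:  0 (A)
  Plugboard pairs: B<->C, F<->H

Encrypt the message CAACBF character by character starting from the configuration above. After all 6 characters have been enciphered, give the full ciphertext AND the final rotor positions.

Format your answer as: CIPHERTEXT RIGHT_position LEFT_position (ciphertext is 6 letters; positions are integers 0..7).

Answer: DEBHGH 4 1

Derivation:
Char 1 ('C'): step: R->7, L=0; C->plug->B->R->D->L->A->refl->G->L'->C->R'->D->plug->D
Char 2 ('A'): step: R->0, L->1 (L advanced); A->plug->A->R->C->L->H->refl->E->L'->H->R'->E->plug->E
Char 3 ('A'): step: R->1, L=1; A->plug->A->R->D->L->G->refl->A->L'->E->R'->C->plug->B
Char 4 ('C'): step: R->2, L=1; C->plug->B->R->D->L->G->refl->A->L'->E->R'->F->plug->H
Char 5 ('B'): step: R->3, L=1; B->plug->C->R->A->L->C->refl->F->L'->B->R'->G->plug->G
Char 6 ('F'): step: R->4, L=1; F->plug->H->R->B->L->F->refl->C->L'->A->R'->F->plug->H
Final: ciphertext=DEBHGH, RIGHT=4, LEFT=1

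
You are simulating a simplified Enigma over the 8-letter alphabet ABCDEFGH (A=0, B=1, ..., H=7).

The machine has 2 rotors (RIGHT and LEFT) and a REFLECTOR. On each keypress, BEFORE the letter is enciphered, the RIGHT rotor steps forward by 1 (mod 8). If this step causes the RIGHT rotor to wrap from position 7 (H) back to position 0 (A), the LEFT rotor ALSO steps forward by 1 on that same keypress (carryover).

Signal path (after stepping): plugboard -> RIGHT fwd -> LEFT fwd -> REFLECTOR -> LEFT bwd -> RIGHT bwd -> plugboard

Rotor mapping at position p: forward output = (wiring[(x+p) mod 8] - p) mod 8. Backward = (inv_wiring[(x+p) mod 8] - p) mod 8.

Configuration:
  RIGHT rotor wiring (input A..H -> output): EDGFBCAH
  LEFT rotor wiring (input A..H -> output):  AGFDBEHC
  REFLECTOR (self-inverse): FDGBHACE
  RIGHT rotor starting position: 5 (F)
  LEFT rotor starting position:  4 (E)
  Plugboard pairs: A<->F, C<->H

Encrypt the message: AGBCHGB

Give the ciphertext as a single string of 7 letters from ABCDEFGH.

Answer: CBFHDHC

Derivation:
Char 1 ('A'): step: R->6, L=4; A->plug->F->R->H->L->H->refl->E->L'->E->R'->H->plug->C
Char 2 ('G'): step: R->7, L=4; G->plug->G->R->D->L->G->refl->C->L'->F->R'->B->plug->B
Char 3 ('B'): step: R->0, L->5 (L advanced); B->plug->B->R->D->L->D->refl->B->L'->E->R'->A->plug->F
Char 4 ('C'): step: R->1, L=5; C->plug->H->R->D->L->D->refl->B->L'->E->R'->C->plug->H
Char 5 ('H'): step: R->2, L=5; H->plug->C->R->H->L->E->refl->H->L'->A->R'->D->plug->D
Char 6 ('G'): step: R->3, L=5; G->plug->G->R->A->L->H->refl->E->L'->H->R'->C->plug->H
Char 7 ('B'): step: R->4, L=5; B->plug->B->R->G->L->G->refl->C->L'->B->R'->H->plug->C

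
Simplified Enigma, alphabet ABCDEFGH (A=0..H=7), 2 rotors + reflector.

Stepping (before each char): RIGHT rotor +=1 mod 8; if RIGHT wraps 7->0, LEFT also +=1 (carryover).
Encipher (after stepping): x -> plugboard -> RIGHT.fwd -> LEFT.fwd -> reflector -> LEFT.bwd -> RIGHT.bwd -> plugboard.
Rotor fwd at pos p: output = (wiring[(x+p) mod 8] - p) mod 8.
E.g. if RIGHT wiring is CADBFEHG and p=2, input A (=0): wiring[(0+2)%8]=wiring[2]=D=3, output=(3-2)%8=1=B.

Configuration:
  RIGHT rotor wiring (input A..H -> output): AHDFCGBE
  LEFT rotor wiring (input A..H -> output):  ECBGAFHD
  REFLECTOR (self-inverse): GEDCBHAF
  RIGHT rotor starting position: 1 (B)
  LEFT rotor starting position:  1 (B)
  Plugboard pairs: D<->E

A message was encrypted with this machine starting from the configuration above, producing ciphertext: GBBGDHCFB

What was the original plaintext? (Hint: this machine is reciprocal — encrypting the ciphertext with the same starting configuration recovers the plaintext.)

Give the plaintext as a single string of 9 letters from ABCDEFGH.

Answer: DEFBEFFCG

Derivation:
Char 1 ('G'): step: R->2, L=1; G->plug->G->R->G->L->C->refl->D->L'->H->R'->E->plug->D
Char 2 ('B'): step: R->3, L=1; B->plug->B->R->H->L->D->refl->C->L'->G->R'->D->plug->E
Char 3 ('B'): step: R->4, L=1; B->plug->B->R->C->L->F->refl->H->L'->D->R'->F->plug->F
Char 4 ('G'): step: R->5, L=1; G->plug->G->R->A->L->B->refl->E->L'->E->R'->B->plug->B
Char 5 ('D'): step: R->6, L=1; D->plug->E->R->F->L->G->refl->A->L'->B->R'->D->plug->E
Char 6 ('H'): step: R->7, L=1; H->plug->H->R->C->L->F->refl->H->L'->D->R'->F->plug->F
Char 7 ('C'): step: R->0, L->2 (L advanced); C->plug->C->R->D->L->D->refl->C->L'->G->R'->F->plug->F
Char 8 ('F'): step: R->1, L=2; F->plug->F->R->A->L->H->refl->F->L'->E->R'->C->plug->C
Char 9 ('B'): step: R->2, L=2; B->plug->B->R->D->L->D->refl->C->L'->G->R'->G->plug->G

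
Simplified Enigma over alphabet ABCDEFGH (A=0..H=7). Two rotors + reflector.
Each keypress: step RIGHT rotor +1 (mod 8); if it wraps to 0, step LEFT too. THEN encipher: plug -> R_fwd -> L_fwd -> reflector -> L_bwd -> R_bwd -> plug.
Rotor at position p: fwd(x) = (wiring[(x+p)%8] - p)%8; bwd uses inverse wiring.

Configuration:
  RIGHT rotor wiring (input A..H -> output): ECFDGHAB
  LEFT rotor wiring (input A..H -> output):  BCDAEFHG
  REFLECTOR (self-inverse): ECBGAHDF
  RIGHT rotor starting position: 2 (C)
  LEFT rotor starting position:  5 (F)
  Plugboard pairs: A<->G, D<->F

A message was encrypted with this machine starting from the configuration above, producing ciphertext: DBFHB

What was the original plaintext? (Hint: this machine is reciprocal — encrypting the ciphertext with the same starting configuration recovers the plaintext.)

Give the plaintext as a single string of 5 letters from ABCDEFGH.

Char 1 ('D'): step: R->3, L=5; D->plug->F->R->B->L->C->refl->B->L'->C->R'->H->plug->H
Char 2 ('B'): step: R->4, L=5; B->plug->B->R->D->L->E->refl->A->L'->A->R'->E->plug->E
Char 3 ('F'): step: R->5, L=5; F->plug->D->R->H->L->H->refl->F->L'->E->R'->C->plug->C
Char 4 ('H'): step: R->6, L=5; H->plug->H->R->B->L->C->refl->B->L'->C->R'->A->plug->G
Char 5 ('B'): step: R->7, L=5; B->plug->B->R->F->L->G->refl->D->L'->G->R'->D->plug->F

Answer: HECGF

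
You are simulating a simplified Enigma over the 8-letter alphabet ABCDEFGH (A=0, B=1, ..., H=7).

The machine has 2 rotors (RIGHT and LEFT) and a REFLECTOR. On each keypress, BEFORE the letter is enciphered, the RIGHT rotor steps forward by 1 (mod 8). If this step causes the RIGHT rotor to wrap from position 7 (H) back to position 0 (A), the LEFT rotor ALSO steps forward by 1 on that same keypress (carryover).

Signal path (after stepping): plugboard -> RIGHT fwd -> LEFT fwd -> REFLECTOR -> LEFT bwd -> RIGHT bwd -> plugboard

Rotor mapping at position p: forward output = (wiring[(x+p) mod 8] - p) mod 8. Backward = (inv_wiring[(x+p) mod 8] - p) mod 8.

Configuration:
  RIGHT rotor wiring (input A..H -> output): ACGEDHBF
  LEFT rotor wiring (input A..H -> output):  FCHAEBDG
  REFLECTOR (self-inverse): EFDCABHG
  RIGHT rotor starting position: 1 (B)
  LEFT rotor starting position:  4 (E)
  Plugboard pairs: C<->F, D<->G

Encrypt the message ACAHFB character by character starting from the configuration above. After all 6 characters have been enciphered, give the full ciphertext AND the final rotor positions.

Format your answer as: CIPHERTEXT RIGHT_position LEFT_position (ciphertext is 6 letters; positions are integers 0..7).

Char 1 ('A'): step: R->2, L=4; A->plug->A->R->E->L->B->refl->F->L'->B->R'->C->plug->F
Char 2 ('C'): step: R->3, L=4; C->plug->F->R->F->L->G->refl->H->L'->C->R'->E->plug->E
Char 3 ('A'): step: R->4, L=4; A->plug->A->R->H->L->E->refl->A->L'->A->R'->H->plug->H
Char 4 ('H'): step: R->5, L=4; H->plug->H->R->G->L->D->refl->C->L'->D->R'->D->plug->G
Char 5 ('F'): step: R->6, L=4; F->plug->C->R->C->L->H->refl->G->L'->F->R'->G->plug->D
Char 6 ('B'): step: R->7, L=4; B->plug->B->R->B->L->F->refl->B->L'->E->R'->F->plug->C
Final: ciphertext=FEHGDC, RIGHT=7, LEFT=4

Answer: FEHGDC 7 4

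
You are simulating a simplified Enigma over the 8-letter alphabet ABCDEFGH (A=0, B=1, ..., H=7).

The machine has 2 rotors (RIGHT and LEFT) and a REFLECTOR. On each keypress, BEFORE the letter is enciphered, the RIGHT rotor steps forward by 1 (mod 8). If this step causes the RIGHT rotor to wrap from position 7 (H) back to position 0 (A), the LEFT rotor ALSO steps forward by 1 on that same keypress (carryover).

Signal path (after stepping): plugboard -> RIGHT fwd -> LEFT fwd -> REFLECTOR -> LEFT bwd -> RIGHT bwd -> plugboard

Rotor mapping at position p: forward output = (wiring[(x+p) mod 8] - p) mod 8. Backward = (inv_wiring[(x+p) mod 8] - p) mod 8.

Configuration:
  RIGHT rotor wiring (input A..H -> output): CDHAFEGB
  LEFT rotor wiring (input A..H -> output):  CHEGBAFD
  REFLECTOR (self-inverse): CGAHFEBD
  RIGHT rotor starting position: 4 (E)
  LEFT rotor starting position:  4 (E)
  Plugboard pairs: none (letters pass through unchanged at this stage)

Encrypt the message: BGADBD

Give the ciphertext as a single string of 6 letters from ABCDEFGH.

Char 1 ('B'): step: R->5, L=4; B->plug->B->R->B->L->E->refl->F->L'->A->R'->H->plug->H
Char 2 ('G'): step: R->6, L=4; G->plug->G->R->H->L->C->refl->A->L'->G->R'->H->plug->H
Char 3 ('A'): step: R->7, L=4; A->plug->A->R->C->L->B->refl->G->L'->E->R'->C->plug->C
Char 4 ('D'): step: R->0, L->5 (L advanced); D->plug->D->R->A->L->D->refl->H->L'->F->R'->E->plug->E
Char 5 ('B'): step: R->1, L=5; B->plug->B->R->G->L->B->refl->G->L'->C->R'->A->plug->A
Char 6 ('D'): step: R->2, L=5; D->plug->D->R->C->L->G->refl->B->L'->G->R'->B->plug->B

Answer: HHCEAB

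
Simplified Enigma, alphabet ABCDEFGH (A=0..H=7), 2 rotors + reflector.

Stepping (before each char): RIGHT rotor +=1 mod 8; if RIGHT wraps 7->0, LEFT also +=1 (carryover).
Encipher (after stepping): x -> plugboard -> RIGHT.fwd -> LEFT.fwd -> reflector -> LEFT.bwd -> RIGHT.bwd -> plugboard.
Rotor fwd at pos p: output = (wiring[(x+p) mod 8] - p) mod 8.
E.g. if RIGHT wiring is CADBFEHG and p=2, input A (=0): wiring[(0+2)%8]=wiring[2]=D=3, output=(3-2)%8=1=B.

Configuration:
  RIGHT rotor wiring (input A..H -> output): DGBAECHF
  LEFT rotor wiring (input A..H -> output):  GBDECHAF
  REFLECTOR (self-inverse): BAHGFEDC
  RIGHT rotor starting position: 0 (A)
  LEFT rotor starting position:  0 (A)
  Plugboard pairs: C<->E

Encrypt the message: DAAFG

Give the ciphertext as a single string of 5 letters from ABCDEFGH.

Char 1 ('D'): step: R->1, L=0; D->plug->D->R->D->L->E->refl->F->L'->H->R'->C->plug->E
Char 2 ('A'): step: R->2, L=0; A->plug->A->R->H->L->F->refl->E->L'->D->R'->F->plug->F
Char 3 ('A'): step: R->3, L=0; A->plug->A->R->F->L->H->refl->C->L'->E->R'->D->plug->D
Char 4 ('F'): step: R->4, L=0; F->plug->F->R->C->L->D->refl->G->L'->A->R'->A->plug->A
Char 5 ('G'): step: R->5, L=0; G->plug->G->R->D->L->E->refl->F->L'->H->R'->H->plug->H

Answer: EFDAH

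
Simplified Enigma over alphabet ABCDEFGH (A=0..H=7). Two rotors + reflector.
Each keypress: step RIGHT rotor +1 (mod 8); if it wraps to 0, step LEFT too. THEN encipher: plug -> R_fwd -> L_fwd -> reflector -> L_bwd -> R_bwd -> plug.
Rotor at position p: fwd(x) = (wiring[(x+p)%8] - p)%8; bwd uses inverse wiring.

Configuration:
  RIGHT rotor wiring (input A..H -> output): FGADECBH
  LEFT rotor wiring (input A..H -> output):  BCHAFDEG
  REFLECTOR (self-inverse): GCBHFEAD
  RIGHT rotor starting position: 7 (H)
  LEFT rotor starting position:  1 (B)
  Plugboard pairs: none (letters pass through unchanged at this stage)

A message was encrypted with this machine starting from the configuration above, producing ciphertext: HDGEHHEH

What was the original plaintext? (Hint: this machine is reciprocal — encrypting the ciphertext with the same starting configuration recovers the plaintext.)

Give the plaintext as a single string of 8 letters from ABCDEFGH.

Answer: GHHGEEGB

Derivation:
Char 1 ('H'): step: R->0, L->2 (L advanced); H->plug->H->R->H->L->A->refl->G->L'->B->R'->G->plug->G
Char 2 ('D'): step: R->1, L=2; D->plug->D->R->D->L->B->refl->C->L'->E->R'->H->plug->H
Char 3 ('G'): step: R->2, L=2; G->plug->G->R->D->L->B->refl->C->L'->E->R'->H->plug->H
Char 4 ('E'): step: R->3, L=2; E->plug->E->R->E->L->C->refl->B->L'->D->R'->G->plug->G
Char 5 ('H'): step: R->4, L=2; H->plug->H->R->H->L->A->refl->G->L'->B->R'->E->plug->E
Char 6 ('H'): step: R->5, L=2; H->plug->H->R->H->L->A->refl->G->L'->B->R'->E->plug->E
Char 7 ('E'): step: R->6, L=2; E->plug->E->R->C->L->D->refl->H->L'->G->R'->G->plug->G
Char 8 ('H'): step: R->7, L=2; H->plug->H->R->C->L->D->refl->H->L'->G->R'->B->plug->B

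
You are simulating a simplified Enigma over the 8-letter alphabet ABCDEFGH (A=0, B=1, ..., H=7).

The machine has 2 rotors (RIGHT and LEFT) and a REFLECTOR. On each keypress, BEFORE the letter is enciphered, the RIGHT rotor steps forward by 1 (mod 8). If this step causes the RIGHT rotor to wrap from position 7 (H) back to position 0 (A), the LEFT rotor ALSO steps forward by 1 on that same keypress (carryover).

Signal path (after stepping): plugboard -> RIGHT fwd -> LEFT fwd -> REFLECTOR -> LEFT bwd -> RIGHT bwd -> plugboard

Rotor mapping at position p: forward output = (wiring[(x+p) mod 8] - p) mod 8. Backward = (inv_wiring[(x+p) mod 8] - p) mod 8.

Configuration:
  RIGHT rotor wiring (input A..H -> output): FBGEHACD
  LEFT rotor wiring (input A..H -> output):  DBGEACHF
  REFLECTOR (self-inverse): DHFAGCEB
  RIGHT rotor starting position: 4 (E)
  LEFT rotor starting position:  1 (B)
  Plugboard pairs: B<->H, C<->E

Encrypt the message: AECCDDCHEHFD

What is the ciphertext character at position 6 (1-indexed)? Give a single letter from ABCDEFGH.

Char 1 ('A'): step: R->5, L=1; A->plug->A->R->D->L->H->refl->B->L'->E->R'->E->plug->C
Char 2 ('E'): step: R->6, L=1; E->plug->C->R->H->L->C->refl->F->L'->B->R'->G->plug->G
Char 3 ('C'): step: R->7, L=1; C->plug->E->R->F->L->G->refl->E->L'->G->R'->B->plug->H
Char 4 ('C'): step: R->0, L->2 (L advanced); C->plug->E->R->H->L->H->refl->B->L'->G->R'->C->plug->E
Char 5 ('D'): step: R->1, L=2; D->plug->D->R->G->L->B->refl->H->L'->H->R'->E->plug->C
Char 6 ('D'): step: R->2, L=2; D->plug->D->R->G->L->B->refl->H->L'->H->R'->H->plug->B

B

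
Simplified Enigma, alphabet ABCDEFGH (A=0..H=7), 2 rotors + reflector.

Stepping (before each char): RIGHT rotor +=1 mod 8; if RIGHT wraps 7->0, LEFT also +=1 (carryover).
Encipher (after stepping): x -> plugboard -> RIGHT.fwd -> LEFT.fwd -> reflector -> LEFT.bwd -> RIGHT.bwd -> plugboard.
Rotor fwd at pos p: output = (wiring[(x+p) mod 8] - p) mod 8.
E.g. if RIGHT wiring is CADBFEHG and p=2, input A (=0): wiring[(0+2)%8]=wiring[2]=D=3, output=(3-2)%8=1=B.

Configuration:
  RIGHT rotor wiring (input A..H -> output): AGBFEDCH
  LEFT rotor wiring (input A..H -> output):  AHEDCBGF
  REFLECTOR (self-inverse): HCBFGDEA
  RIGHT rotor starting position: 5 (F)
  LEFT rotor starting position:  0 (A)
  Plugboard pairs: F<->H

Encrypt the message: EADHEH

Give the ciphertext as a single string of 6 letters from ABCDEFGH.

Char 1 ('E'): step: R->6, L=0; E->plug->E->R->D->L->D->refl->F->L'->H->R'->F->plug->H
Char 2 ('A'): step: R->7, L=0; A->plug->A->R->A->L->A->refl->H->L'->B->R'->B->plug->B
Char 3 ('D'): step: R->0, L->1 (L advanced); D->plug->D->R->F->L->F->refl->D->L'->B->R'->C->plug->C
Char 4 ('H'): step: R->1, L=1; H->plug->F->R->B->L->D->refl->F->L'->F->R'->A->plug->A
Char 5 ('E'): step: R->2, L=1; E->plug->E->R->A->L->G->refl->E->L'->G->R'->G->plug->G
Char 6 ('H'): step: R->3, L=1; H->plug->F->R->F->L->F->refl->D->L'->B->R'->B->plug->B

Answer: HBCAGB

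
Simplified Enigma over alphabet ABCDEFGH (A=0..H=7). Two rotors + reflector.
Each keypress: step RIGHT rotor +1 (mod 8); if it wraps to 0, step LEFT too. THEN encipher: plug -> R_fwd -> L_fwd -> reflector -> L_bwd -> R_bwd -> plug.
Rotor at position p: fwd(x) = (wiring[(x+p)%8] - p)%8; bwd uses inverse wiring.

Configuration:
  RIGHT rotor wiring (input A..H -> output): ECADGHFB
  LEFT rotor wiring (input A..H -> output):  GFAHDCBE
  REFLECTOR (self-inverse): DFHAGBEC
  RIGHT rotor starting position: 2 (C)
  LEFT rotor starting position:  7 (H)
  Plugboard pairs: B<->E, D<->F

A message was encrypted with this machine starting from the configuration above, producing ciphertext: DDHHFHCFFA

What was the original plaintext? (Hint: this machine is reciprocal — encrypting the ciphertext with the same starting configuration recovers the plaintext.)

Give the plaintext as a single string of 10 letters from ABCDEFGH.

Char 1 ('D'): step: R->3, L=7; D->plug->F->R->B->L->H->refl->C->L'->H->R'->G->plug->G
Char 2 ('D'): step: R->4, L=7; D->plug->F->R->G->L->D->refl->A->L'->E->R'->G->plug->G
Char 3 ('H'): step: R->5, L=7; H->plug->H->R->B->L->H->refl->C->L'->H->R'->D->plug->F
Char 4 ('H'): step: R->6, L=7; H->plug->H->R->B->L->H->refl->C->L'->H->R'->A->plug->A
Char 5 ('F'): step: R->7, L=7; F->plug->D->R->B->L->H->refl->C->L'->H->R'->F->plug->D
Char 6 ('H'): step: R->0, L->0 (L advanced); H->plug->H->R->B->L->F->refl->B->L'->G->R'->E->plug->B
Char 7 ('C'): step: R->1, L=0; C->plug->C->R->C->L->A->refl->D->L'->E->R'->F->plug->D
Char 8 ('F'): step: R->2, L=0; F->plug->D->R->F->L->C->refl->H->L'->D->R'->E->plug->B
Char 9 ('F'): step: R->3, L=0; F->plug->D->R->C->L->A->refl->D->L'->E->R'->C->plug->C
Char 10 ('A'): step: R->4, L=0; A->plug->A->R->C->L->A->refl->D->L'->E->R'->G->plug->G

Answer: GGFADBDBCG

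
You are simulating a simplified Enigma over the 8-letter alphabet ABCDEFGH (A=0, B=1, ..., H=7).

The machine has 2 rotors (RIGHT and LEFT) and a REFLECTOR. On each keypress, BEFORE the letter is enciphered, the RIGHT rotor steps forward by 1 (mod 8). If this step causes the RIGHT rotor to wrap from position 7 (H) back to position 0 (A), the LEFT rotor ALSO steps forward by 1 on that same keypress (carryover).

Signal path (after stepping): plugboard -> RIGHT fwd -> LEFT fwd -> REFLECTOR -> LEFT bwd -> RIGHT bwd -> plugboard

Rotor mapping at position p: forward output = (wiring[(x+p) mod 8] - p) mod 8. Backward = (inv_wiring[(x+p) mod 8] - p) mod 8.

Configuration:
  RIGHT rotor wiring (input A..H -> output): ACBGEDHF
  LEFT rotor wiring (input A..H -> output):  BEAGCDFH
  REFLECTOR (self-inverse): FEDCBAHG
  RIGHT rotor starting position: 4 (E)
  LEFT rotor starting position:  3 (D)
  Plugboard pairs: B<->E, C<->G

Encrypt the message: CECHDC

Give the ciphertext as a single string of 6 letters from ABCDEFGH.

Char 1 ('C'): step: R->5, L=3; C->plug->G->R->B->L->H->refl->G->L'->F->R'->E->plug->B
Char 2 ('E'): step: R->6, L=3; E->plug->B->R->H->L->F->refl->A->L'->C->R'->C->plug->G
Char 3 ('C'): step: R->7, L=3; C->plug->G->R->E->L->E->refl->B->L'->G->R'->A->plug->A
Char 4 ('H'): step: R->0, L->4 (L advanced); H->plug->H->R->F->L->A->refl->F->L'->E->R'->E->plug->B
Char 5 ('D'): step: R->1, L=4; D->plug->D->R->D->L->D->refl->C->L'->H->R'->H->plug->H
Char 6 ('C'): step: R->2, L=4; C->plug->G->R->G->L->E->refl->B->L'->C->R'->C->plug->G

Answer: BGABHG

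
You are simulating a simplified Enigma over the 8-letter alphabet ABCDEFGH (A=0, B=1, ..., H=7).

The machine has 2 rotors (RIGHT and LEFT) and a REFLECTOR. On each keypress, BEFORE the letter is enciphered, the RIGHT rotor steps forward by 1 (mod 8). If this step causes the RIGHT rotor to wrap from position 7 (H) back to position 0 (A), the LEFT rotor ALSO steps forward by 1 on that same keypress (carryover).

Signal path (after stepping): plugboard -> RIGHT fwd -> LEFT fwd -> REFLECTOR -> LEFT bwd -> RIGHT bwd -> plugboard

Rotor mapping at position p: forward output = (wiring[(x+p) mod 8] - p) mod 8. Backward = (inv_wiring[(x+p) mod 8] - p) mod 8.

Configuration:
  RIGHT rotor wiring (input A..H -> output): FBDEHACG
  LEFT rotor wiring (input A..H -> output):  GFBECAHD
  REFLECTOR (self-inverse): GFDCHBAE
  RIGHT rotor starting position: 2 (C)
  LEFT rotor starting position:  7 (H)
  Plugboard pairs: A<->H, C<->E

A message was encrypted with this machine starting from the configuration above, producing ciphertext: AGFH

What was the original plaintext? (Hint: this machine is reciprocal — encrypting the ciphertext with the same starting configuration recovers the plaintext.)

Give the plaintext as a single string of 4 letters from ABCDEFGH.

Answer: HDCF

Derivation:
Char 1 ('A'): step: R->3, L=7; A->plug->H->R->A->L->E->refl->H->L'->B->R'->A->plug->H
Char 2 ('G'): step: R->4, L=7; G->plug->G->R->H->L->A->refl->G->L'->C->R'->D->plug->D
Char 3 ('F'): step: R->5, L=7; F->plug->F->R->G->L->B->refl->F->L'->E->R'->E->plug->C
Char 4 ('H'): step: R->6, L=7; H->plug->A->R->E->L->F->refl->B->L'->G->R'->F->plug->F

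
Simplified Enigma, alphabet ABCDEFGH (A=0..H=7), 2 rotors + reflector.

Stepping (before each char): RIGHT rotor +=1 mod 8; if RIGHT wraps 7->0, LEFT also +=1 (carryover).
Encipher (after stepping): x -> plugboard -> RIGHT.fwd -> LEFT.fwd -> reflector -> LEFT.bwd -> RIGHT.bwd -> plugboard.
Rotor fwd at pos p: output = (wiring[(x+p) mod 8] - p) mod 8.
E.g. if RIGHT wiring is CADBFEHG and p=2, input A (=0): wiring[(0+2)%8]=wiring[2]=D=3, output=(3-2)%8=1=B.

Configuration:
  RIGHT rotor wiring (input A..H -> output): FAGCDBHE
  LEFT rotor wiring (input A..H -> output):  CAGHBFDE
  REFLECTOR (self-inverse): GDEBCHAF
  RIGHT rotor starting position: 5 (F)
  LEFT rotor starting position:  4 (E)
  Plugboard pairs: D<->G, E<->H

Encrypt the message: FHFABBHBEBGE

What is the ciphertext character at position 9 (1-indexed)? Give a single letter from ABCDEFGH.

Char 1 ('F'): step: R->6, L=4; F->plug->F->R->E->L->G->refl->A->L'->D->R'->H->plug->E
Char 2 ('H'): step: R->7, L=4; H->plug->E->R->D->L->A->refl->G->L'->E->R'->F->plug->F
Char 3 ('F'): step: R->0, L->5 (L advanced); F->plug->F->R->B->L->G->refl->A->L'->A->R'->B->plug->B
Char 4 ('A'): step: R->1, L=5; A->plug->A->R->H->L->E->refl->C->L'->G->R'->F->plug->F
Char 5 ('B'): step: R->2, L=5; B->plug->B->R->A->L->A->refl->G->L'->B->R'->C->plug->C
Char 6 ('B'): step: R->3, L=5; B->plug->B->R->A->L->A->refl->G->L'->B->R'->E->plug->H
Char 7 ('H'): step: R->4, L=5; H->plug->E->R->B->L->G->refl->A->L'->A->R'->D->plug->G
Char 8 ('B'): step: R->5, L=5; B->plug->B->R->C->L->H->refl->F->L'->D->R'->E->plug->H
Char 9 ('E'): step: R->6, L=5; E->plug->H->R->D->L->F->refl->H->L'->C->R'->D->plug->G

G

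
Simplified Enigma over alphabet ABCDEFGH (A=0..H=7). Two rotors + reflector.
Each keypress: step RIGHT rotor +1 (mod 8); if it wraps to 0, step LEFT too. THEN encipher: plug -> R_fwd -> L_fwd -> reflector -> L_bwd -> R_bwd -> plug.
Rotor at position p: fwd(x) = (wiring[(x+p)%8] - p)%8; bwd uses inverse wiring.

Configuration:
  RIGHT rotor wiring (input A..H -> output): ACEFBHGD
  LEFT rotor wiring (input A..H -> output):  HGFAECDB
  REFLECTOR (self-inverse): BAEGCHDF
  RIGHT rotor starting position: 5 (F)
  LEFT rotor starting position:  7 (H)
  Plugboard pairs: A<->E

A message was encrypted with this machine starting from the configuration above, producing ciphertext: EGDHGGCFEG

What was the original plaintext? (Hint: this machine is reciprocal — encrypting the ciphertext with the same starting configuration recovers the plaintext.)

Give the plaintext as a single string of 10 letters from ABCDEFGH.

Char 1 ('E'): step: R->6, L=7; E->plug->A->R->A->L->C->refl->E->L'->H->R'->F->plug->F
Char 2 ('G'): step: R->7, L=7; G->plug->G->R->A->L->C->refl->E->L'->H->R'->H->plug->H
Char 3 ('D'): step: R->0, L->0 (L advanced); D->plug->D->R->F->L->C->refl->E->L'->E->R'->C->plug->C
Char 4 ('H'): step: R->1, L=0; H->plug->H->R->H->L->B->refl->A->L'->D->R'->B->plug->B
Char 5 ('G'): step: R->2, L=0; G->plug->G->R->G->L->D->refl->G->L'->B->R'->F->plug->F
Char 6 ('G'): step: R->3, L=0; G->plug->G->R->H->L->B->refl->A->L'->D->R'->D->plug->D
Char 7 ('C'): step: R->4, L=0; C->plug->C->R->C->L->F->refl->H->L'->A->R'->G->plug->G
Char 8 ('F'): step: R->5, L=0; F->plug->F->R->H->L->B->refl->A->L'->D->R'->D->plug->D
Char 9 ('E'): step: R->6, L=0; E->plug->A->R->A->L->H->refl->F->L'->C->R'->C->plug->C
Char 10 ('G'): step: R->7, L=0; G->plug->G->R->A->L->H->refl->F->L'->C->R'->F->plug->F

Answer: FHCBFDGDCF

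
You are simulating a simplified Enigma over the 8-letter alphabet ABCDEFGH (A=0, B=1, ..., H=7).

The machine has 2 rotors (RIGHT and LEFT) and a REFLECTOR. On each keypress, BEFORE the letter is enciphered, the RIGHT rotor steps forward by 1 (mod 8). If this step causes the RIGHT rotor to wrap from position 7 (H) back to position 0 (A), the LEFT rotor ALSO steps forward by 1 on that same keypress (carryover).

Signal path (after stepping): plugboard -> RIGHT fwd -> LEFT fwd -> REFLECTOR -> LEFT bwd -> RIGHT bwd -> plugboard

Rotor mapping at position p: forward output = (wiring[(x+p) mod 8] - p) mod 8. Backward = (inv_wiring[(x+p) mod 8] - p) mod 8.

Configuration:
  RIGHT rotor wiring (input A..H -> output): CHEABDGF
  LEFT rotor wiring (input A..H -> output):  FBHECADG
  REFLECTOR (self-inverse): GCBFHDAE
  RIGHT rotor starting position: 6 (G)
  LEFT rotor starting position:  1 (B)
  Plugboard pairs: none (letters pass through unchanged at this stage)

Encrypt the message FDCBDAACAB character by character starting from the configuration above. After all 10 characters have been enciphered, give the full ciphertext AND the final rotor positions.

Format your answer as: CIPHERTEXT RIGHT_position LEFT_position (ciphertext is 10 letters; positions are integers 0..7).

Char 1 ('F'): step: R->7, L=1; F->plug->F->R->C->L->D->refl->F->L'->G->R'->A->plug->A
Char 2 ('D'): step: R->0, L->2 (L advanced); D->plug->D->R->A->L->F->refl->D->L'->G->R'->G->plug->G
Char 3 ('C'): step: R->1, L=2; C->plug->C->R->H->L->H->refl->E->L'->F->R'->F->plug->F
Char 4 ('B'): step: R->2, L=2; B->plug->B->R->G->L->D->refl->F->L'->A->R'->G->plug->G
Char 5 ('D'): step: R->3, L=2; D->plug->D->R->D->L->G->refl->A->L'->C->R'->E->plug->E
Char 6 ('A'): step: R->4, L=2; A->plug->A->R->F->L->E->refl->H->L'->H->R'->B->plug->B
Char 7 ('A'): step: R->5, L=2; A->plug->A->R->G->L->D->refl->F->L'->A->R'->C->plug->C
Char 8 ('C'): step: R->6, L=2; C->plug->C->R->E->L->B->refl->C->L'->B->R'->D->plug->D
Char 9 ('A'): step: R->7, L=2; A->plug->A->R->G->L->D->refl->F->L'->A->R'->C->plug->C
Char 10 ('B'): step: R->0, L->3 (L advanced); B->plug->B->R->H->L->E->refl->H->L'->B->R'->E->plug->E
Final: ciphertext=AGFGEBCDCE, RIGHT=0, LEFT=3

Answer: AGFGEBCDCE 0 3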